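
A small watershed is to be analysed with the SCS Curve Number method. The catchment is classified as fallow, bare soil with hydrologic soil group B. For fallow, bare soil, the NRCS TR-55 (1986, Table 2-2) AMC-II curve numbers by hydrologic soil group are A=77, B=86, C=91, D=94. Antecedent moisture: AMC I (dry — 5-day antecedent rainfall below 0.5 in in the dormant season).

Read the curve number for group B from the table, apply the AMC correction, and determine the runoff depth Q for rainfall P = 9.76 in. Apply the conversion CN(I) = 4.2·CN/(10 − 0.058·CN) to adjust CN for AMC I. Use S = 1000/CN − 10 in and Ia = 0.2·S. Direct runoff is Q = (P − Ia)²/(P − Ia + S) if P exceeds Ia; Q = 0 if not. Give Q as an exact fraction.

Q = 209902144/33440025 in ≈ 6.277 in

NRCS table: fallow, bare soil, soil group B → CN(II) = 86
Dry (AMC I): CN(I) = 4.2·86/(10 − 0.058·86) = (1806/5)/(1253/250) = 12900/179 ≈ 72.067
S = 1000/(12900/179) − 10 = 500/129 in ≈ 3.876 in
Ia = 0.2S: 0.2·3.876 = 0.775 in (exactly 100/129)
P − Ia = 9.760 − 0.775 = 28976/3225 ≈ 8.985 in (> 0, runoff occurs)
Q: (28976/3225)² ÷ (41476/3225) = 209902144/33440025 in (≈ 6.277 in)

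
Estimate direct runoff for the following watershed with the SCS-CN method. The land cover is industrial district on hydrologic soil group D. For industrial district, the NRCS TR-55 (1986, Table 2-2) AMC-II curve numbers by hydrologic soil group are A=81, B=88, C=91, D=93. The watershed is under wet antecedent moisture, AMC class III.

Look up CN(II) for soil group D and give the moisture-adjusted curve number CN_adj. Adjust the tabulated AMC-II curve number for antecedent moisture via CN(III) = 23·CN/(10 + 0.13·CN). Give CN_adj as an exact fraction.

NRCS table: industrial district, soil group D → CN(II) = 93
Wet (AMC III): CN(III) = 23·93/(10 + 0.13·93) = 2139/(2209/100) = 213900/2209 ≈ 96.831

CN_adj = 213900/2209 ≈ 96.831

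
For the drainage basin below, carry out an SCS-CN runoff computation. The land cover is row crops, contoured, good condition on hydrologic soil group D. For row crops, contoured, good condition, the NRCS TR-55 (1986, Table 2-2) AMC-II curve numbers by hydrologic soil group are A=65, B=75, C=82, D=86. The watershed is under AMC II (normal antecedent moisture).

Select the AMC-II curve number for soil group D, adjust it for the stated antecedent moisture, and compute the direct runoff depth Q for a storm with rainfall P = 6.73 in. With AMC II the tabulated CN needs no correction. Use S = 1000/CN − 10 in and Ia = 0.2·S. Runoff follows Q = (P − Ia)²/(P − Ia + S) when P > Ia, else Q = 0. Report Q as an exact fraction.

Q = 758396521/148517700 in ≈ 5.106 in

NRCS table: row crops, contoured, good condition, soil group D → CN(II) = 86
AMC II — tabulated CN = 86 applies directly.
Max retention: S = 1000/86 − 10 = 70/43 in (≈ 1.628 in)
Initial abstraction Ia = S/5 = (70/43)/5 = 14/43 ≈ 0.326 in
P − Ia = 6.730 − 0.326 = 27539/4300 ≈ 6.404 in (> 0, runoff occurs)
Runoff Q = (P−Ia)²/(P−Ia+S) = (6.404)²/(6.404+1.628) = 758396521/148517700 ≈ 5.106 in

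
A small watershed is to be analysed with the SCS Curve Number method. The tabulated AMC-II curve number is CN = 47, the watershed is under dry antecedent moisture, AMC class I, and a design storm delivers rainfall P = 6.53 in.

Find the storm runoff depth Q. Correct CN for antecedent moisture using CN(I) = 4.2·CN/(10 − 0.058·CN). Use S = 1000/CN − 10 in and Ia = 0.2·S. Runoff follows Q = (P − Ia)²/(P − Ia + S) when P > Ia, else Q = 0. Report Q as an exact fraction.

Q = 13112769121/272857235700 in ≈ 0.048 in

CN(I) from CN(II)=47: (4.2·47)/(10 − 0.058·47) = 98700/3637 ≈ 27.138
Max retention: S = 1000/(98700/3637) − 10 = 26500/987 in (≈ 26.849 in)
Initial abstraction Ia = S/5 = (26500/987)/5 = 5300/987 ≈ 5.370 in
Since P=6.530 > Ia=5.370: effective rainfall P−Ia = 114511/98700 in
Q: (114511/98700)² ÷ (2764511/98700) = 13112769121/272857235700 in (≈ 0.048 in)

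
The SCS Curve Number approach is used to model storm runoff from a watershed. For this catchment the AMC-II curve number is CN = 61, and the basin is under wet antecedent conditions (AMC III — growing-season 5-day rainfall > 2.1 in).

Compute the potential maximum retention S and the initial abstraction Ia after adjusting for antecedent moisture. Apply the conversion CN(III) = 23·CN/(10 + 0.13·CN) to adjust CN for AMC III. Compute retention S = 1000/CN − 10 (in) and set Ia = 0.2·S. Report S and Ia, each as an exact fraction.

S = 3900/1403 in ≈ 2.780 in; Ia = 780/1403 in ≈ 0.556 in

Wet (AMC III): CN(III) = 23·61/(10 + 0.13·61) = 1403/(1793/100) = 140300/1793 ≈ 78.249
Max retention: S = 1000/(140300/1793) − 10 = 3900/1403 in (≈ 2.780 in)
Ia = 0.2S: 0.2·2.780 = 0.556 in (exactly 780/1403)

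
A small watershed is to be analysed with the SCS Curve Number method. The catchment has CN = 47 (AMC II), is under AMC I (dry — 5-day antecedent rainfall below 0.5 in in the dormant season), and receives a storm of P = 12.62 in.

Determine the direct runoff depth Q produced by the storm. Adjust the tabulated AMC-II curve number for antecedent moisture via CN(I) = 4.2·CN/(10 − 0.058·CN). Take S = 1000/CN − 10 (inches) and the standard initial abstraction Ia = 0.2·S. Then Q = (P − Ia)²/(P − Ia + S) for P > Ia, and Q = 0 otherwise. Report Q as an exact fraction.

Dry (AMC I): CN(I) = 4.2·47/(10 − 0.058·47) = (987/5)/(3637/500) = 98700/3637 ≈ 27.138
Retention S: 1000/CN − 10 with CN=27.138 → S = 26500/987 ≈ 26.849 in
Ia = 0.2·(26500/987) = 5300/987 in ≈ 5.370 in
P − Ia = 12.620 − 5.370 = 357797/49350 ≈ 7.250 in (> 0, runoff occurs)
Q = (357797/49350)²/((357797/49350) + 26500/987) = (128018693209/2435422500)/(1682797/49350) = 128018693209/83046031950 in ≈ 1.542 in

Q = 128018693209/83046031950 in ≈ 1.542 in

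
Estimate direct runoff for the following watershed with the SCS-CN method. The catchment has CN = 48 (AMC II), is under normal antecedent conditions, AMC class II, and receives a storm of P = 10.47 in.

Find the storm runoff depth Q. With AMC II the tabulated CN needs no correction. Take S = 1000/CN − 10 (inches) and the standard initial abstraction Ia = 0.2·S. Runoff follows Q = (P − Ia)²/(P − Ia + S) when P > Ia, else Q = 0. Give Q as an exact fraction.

Q = 6205081/1722300 in ≈ 3.603 in

CN(II) = 48; AMC II needs no correction.
Retention S: 1000/CN − 10 with CN=48.000 → S = 65/6 ≈ 10.833 in
Ia = 0.2S: 0.2·10.833 = 2.167 in (exactly 13/6)
P − Ia = 10.470 − 2.167 = 2491/300 ≈ 8.303 in (> 0, runoff occurs)
Runoff Q = (P−Ia)²/(P−Ia+S) = (8.303)²/(8.303+10.833) = 6205081/1722300 ≈ 3.603 in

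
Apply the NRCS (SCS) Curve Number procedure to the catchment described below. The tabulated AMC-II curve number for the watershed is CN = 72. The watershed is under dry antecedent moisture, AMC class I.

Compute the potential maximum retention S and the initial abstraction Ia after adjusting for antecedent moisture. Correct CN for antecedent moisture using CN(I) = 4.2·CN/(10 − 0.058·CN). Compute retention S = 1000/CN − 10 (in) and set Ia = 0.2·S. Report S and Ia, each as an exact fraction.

S = 250/27 in ≈ 9.259 in; Ia = 50/27 in ≈ 1.852 in

CN(I) from CN(II)=72: (4.2·72)/(10 − 0.058·72) = 675/13 ≈ 51.923
Retention S: 1000/CN − 10 with CN=51.923 → S = 250/27 ≈ 9.259 in
Ia = 0.2·(250/27) = 50/27 in ≈ 1.852 in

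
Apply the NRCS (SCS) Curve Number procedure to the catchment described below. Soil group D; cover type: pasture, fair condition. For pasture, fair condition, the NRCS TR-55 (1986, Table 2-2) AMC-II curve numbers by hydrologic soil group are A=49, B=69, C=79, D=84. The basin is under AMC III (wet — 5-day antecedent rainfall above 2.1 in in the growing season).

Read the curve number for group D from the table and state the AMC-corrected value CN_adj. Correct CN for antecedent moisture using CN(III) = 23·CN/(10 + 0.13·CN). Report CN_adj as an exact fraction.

CN_adj = 48300/523 ≈ 92.352

NRCS table: pasture, fair condition, soil group D → CN(II) = 84
Adjust CN=84 to AMC III: 23·84/(10 + 0.13·84) → 1932 ÷ (523/25) = 48300/523 ≈ 92.352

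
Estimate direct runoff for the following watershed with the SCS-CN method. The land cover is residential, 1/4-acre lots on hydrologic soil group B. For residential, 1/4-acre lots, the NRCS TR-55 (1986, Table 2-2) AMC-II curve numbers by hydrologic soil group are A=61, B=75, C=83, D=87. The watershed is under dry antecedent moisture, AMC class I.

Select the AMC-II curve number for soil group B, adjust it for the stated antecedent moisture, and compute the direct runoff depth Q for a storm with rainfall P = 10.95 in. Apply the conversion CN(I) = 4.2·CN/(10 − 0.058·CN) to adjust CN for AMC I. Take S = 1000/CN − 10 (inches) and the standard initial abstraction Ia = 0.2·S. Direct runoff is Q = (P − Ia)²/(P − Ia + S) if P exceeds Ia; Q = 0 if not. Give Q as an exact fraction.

NRCS table: residential, 1/4-acre lots, soil group B → CN(II) = 75
CN(I) from CN(II)=75: (4.2·75)/(10 − 0.058·75) = 6300/113 ≈ 55.752
S = 1000/(6300/113) − 10 = 500/63 in ≈ 7.937 in
Initial abstraction Ia = S/5 = (500/63)/5 = 100/63 ≈ 1.587 in
Since P=10.950 > Ia=1.587: effective rainfall P−Ia = 11797/1260 in
Runoff Q = (P−Ia)²/(P−Ia+S) = (9.363)²/(9.363+7.937) = 139169209/27464220 ≈ 5.067 in

Q = 139169209/27464220 in ≈ 5.067 in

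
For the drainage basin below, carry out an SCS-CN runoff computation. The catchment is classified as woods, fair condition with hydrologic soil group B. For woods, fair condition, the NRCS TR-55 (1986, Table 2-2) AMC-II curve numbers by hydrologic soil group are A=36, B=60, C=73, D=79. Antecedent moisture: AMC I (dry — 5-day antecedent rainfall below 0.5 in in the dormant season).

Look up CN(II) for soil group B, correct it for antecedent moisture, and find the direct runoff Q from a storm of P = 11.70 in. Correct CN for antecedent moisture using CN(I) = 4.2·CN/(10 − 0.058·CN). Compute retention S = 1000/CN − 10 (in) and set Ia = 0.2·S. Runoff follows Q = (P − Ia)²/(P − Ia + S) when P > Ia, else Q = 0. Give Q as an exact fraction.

NRCS table: woods, fair condition, soil group B → CN(II) = 60
Dry (AMC I): CN(I) = 4.2·60/(10 − 0.058·60) = 252/(163/25) = 6300/163 ≈ 38.650
S = 1000/(6300/163) − 10 = 1000/63 in ≈ 15.873 in
Ia = 0.2·(1000/63) = 200/63 in ≈ 3.175 in
Excess rainfall: 11.700 − 3.175 = 8.525 in; P > Ia so Q > 0
Q = (5371/630)²/((5371/630) + 1000/63) = (28847641/396900)/(15371/630) = 28847641/9683730 in ≈ 2.979 in

Q = 28847641/9683730 in ≈ 2.979 in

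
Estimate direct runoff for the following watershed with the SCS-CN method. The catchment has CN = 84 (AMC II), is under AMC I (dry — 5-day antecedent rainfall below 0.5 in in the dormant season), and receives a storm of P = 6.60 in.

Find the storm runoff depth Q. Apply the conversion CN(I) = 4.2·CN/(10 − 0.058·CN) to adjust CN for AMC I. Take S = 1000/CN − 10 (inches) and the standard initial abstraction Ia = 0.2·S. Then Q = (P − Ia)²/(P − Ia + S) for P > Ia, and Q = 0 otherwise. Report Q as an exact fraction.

Adjust CN=84 to AMC I: 4.2·84/(10 − 0.058·84) → (1764/5) ÷ (641/125) = 44100/641 ≈ 68.799
Max retention: S = 1000/(44100/641) − 10 = 2000/441 in (≈ 4.535 in)
Initial abstraction Ia = S/5 = (2000/441)/5 = 400/441 ≈ 0.907 in
Since P=6.600 > Ia=0.907: effective rainfall P−Ia = 12553/2205 in
Runoff Q = (P−Ia)²/(P−Ia+S) = (5.693)²/(5.693+4.535) = 157577809/49729365 ≈ 3.169 in

Q = 157577809/49729365 in ≈ 3.169 in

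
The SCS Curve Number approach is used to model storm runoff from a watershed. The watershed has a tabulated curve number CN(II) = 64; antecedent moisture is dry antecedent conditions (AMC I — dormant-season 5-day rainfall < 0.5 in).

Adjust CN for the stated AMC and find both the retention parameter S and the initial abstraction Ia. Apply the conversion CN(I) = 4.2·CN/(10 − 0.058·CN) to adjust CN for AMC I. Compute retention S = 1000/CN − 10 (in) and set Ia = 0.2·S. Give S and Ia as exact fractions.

S = 375/28 in ≈ 13.393 in; Ia = 75/28 in ≈ 2.679 in

CN(I) from CN(II)=64: (4.2·64)/(10 − 0.058·64) = 5600/131 ≈ 42.748
Retention S: 1000/CN − 10 with CN=42.748 → S = 375/28 ≈ 13.393 in
Initial abstraction Ia = S/5 = (375/28)/5 = 75/28 ≈ 2.679 in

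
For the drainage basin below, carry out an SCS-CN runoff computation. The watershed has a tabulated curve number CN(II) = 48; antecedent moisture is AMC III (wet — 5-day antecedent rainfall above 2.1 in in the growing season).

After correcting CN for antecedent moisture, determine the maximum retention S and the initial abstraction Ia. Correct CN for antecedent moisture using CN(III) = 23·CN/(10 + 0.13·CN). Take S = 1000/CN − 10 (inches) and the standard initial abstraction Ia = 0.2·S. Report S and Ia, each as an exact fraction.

Wet (AMC III): CN(III) = 23·48/(10 + 0.13·48) = 1104/(406/25) = 13800/203 ≈ 67.980
Retention S: 1000/CN − 10 with CN=67.980 → S = 325/69 ≈ 4.710 in
Initial abstraction Ia = S/5 = (325/69)/5 = 65/69 ≈ 0.942 in

S = 325/69 in ≈ 4.710 in; Ia = 65/69 in ≈ 0.942 in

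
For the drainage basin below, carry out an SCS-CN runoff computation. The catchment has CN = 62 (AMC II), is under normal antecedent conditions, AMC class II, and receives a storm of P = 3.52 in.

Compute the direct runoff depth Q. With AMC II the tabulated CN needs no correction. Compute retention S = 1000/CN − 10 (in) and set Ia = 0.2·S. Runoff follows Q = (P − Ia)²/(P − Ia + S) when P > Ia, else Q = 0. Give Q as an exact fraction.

AMC II — tabulated CN = 62 applies directly.
S = 1000/62 − 10 = 190/31 in ≈ 6.129 in
Ia = 0.2S: 0.2·6.129 = 1.226 in (exactly 38/31)
P − Ia = 3.520 − 1.226 = 1778/775 ≈ 2.294 in (> 0, runoff occurs)
Q = (1778/775)²/((1778/775) + 190/31) = (3161284/600625)/(6528/775) = 790321/1264800 in ≈ 0.625 in

Q = 790321/1264800 in ≈ 0.625 in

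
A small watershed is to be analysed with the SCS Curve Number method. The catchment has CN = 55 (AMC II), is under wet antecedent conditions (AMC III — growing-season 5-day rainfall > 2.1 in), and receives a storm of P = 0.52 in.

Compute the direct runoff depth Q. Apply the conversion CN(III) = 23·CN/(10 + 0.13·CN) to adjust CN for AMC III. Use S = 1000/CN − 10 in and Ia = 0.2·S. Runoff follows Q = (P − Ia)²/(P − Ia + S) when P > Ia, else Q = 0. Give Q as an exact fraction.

Q = 0 in ≈ 0.000 in

CN(III) from CN(II)=55: (23·55)/(10 + 0.13·55) = 25300/343 ≈ 73.761
Retention S: 1000/CN − 10 with CN=73.761 → S = 900/253 ≈ 3.557 in
Ia = 0.2S: 0.2·3.557 = 0.711 in (exactly 180/253)
P = 0.520 ≤ Ia = 0.711 in: entire storm abstracted, Q = 0.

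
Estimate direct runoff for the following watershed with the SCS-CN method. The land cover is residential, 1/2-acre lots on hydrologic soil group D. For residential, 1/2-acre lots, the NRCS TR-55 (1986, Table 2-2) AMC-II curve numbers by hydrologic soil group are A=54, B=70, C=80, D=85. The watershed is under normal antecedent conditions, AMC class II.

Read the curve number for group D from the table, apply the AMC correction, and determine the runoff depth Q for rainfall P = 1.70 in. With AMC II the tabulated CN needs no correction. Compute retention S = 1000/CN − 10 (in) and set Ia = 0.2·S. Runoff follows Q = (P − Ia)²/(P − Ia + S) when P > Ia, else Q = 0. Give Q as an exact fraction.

NRCS table: residential, 1/2-acre lots, soil group D → CN(II) = 85
AMC II — tabulated CN = 85 applies directly.
Retention S: 1000/CN − 10 with CN=85.000 → S = 30/17 ≈ 1.765 in
Ia = 0.2·(30/17) = 6/17 in ≈ 0.353 in
P − Ia = 1.700 − 0.353 = 229/170 ≈ 1.347 in (> 0, runoff occurs)
Q: (229/170)² ÷ (529/170) = 52441/89930 in (≈ 0.583 in)

Q = 52441/89930 in ≈ 0.583 in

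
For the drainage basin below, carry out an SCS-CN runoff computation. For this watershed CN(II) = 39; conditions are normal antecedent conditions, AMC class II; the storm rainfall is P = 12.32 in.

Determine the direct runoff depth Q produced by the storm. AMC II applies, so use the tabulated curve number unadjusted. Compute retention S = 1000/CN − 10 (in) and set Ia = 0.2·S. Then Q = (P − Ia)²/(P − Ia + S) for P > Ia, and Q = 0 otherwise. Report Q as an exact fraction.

Q = 20079361/5901675 in ≈ 3.402 in

AMC II — tabulated CN = 39 applies directly.
S = 1000/39 − 10 = 610/39 in ≈ 15.641 in
Ia = 0.2S: 0.2·15.641 = 3.128 in (exactly 122/39)
Since P=12.320 > Ia=3.128: effective rainfall P−Ia = 8962/975 in
Runoff Q = (P−Ia)²/(P−Ia+S) = (9.192)²/(9.192+15.641) = 20079361/5901675 ≈ 3.402 in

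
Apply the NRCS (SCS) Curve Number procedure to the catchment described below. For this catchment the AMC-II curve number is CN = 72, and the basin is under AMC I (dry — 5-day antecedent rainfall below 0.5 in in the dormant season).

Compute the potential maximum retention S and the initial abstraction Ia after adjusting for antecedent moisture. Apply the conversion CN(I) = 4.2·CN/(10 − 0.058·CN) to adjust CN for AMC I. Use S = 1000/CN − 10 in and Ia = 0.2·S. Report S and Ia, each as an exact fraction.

S = 250/27 in ≈ 9.259 in; Ia = 50/27 in ≈ 1.852 in

CN(I) from CN(II)=72: (4.2·72)/(10 − 0.058·72) = 675/13 ≈ 51.923
Retention S: 1000/CN − 10 with CN=51.923 → S = 250/27 ≈ 9.259 in
Ia = 0.2·(250/27) = 50/27 in ≈ 1.852 in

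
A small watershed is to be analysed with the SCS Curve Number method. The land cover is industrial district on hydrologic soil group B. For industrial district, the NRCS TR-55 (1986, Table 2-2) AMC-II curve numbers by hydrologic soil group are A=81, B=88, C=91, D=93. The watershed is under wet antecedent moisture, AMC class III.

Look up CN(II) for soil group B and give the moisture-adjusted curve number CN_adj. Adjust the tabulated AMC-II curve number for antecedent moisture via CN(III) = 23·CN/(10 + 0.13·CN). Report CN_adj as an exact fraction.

NRCS table: industrial district, soil group B → CN(II) = 88
CN(III) from CN(II)=88: (23·88)/(10 + 0.13·88) = 6325/67 ≈ 94.403

CN_adj = 6325/67 ≈ 94.403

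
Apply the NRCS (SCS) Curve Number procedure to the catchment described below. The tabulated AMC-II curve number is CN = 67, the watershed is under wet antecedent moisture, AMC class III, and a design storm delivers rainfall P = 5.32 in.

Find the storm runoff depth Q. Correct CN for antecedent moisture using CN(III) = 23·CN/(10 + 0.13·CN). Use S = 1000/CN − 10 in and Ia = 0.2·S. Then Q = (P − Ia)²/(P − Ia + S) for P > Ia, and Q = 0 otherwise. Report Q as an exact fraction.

CN(III) from CN(II)=67: (23·67)/(10 + 0.13·67) = 154100/1871 ≈ 82.362
Max retention: S = 1000/(154100/1871) − 10 = 3300/1541 in (≈ 2.141 in)
Ia = 0.2·(3300/1541) = 660/1541 in ≈ 0.428 in
Since P=5.320 > Ia=0.428: effective rainfall P−Ia = 188453/38525 in
Q = (188453/38525)²/((188453/38525) + 3300/1541) = (35514533209/1484175625)/(270953/38525) = 35514533209/10438464325 in ≈ 3.402 in

Q = 35514533209/10438464325 in ≈ 3.402 in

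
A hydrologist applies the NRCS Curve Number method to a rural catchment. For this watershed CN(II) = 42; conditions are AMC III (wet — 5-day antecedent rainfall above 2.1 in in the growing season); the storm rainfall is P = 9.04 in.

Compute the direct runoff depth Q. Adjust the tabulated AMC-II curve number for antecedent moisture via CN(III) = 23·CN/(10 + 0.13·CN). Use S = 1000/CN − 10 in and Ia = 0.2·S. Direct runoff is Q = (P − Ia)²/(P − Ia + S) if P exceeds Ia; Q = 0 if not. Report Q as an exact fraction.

Q = 4480068482/1009216425 in ≈ 4.439 in

CN(III) from CN(II)=42: (23·42)/(10 + 0.13·42) = 48300/773 ≈ 62.484
Max retention: S = 1000/(48300/773) − 10 = 2900/483 in (≈ 6.004 in)
Ia = 0.2S: 0.2·6.004 = 1.201 in (exactly 580/483)
Excess rainfall: 9.040 − 1.201 = 7.839 in; P > Ia so Q > 0
Q: (94658/12075)² ÷ (167158/12075) = 4480068482/1009216425 in (≈ 4.439 in)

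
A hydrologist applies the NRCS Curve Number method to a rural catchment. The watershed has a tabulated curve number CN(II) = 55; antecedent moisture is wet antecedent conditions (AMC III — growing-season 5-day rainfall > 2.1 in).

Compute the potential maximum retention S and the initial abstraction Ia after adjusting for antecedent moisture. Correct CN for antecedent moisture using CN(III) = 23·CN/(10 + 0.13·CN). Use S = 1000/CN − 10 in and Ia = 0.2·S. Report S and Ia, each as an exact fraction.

CN(III) from CN(II)=55: (23·55)/(10 + 0.13·55) = 25300/343 ≈ 73.761
Retention S: 1000/CN − 10 with CN=73.761 → S = 900/253 ≈ 3.557 in
Initial abstraction Ia = S/5 = (900/253)/5 = 180/253 ≈ 0.711 in

S = 900/253 in ≈ 3.557 in; Ia = 180/253 in ≈ 0.711 in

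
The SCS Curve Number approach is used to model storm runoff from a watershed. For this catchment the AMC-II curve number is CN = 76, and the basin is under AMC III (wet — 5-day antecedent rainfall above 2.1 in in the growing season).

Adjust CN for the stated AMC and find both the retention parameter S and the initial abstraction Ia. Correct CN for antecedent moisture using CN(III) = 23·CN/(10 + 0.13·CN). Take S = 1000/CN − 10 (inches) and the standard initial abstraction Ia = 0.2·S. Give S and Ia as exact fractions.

CN(III) from CN(II)=76: (23·76)/(10 + 0.13·76) = 43700/497 ≈ 87.928
S = 1000/(43700/497) − 10 = 600/437 in ≈ 1.373 in
Ia = 0.2S: 0.2·1.373 = 0.275 in (exactly 120/437)

S = 600/437 in ≈ 1.373 in; Ia = 120/437 in ≈ 0.275 in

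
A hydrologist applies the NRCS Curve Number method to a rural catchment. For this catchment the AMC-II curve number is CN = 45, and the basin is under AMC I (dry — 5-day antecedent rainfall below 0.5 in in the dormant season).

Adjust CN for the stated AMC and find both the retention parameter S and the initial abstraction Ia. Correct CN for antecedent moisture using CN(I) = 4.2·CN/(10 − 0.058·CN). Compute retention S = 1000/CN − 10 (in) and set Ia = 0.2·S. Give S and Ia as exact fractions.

Dry (AMC I): CN(I) = 4.2·45/(10 − 0.058·45) = 189/(739/100) = 18900/739 ≈ 25.575
S = 1000/(18900/739) − 10 = 5500/189 in ≈ 29.101 in
Initial abstraction Ia = S/5 = (5500/189)/5 = 1100/189 ≈ 5.820 in

S = 5500/189 in ≈ 29.101 in; Ia = 1100/189 in ≈ 5.820 in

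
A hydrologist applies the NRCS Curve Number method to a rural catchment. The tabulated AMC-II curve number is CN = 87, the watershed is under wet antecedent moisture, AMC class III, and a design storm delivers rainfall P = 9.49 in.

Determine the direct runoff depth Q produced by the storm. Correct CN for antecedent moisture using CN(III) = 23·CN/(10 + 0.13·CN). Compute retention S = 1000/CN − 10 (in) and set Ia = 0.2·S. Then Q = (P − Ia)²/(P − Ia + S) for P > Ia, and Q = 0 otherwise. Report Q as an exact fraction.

Q = 269841381277/30830007300 in ≈ 8.753 in

CN(III) from CN(II)=87: (23·87)/(10 + 0.13·87) = 200100/2131 ≈ 93.900
Retention S: 1000/CN − 10 with CN=93.900 → S = 1300/2001 ≈ 0.650 in
Ia = 0.2S: 0.2·0.650 = 0.130 in (exactly 260/2001)
Excess rainfall: 9.490 − 0.130 = 9.360 in; P > Ia so Q > 0
Runoff Q = (P−Ia)²/(P−Ia+S) = (9.360)²/(9.360+0.650) = 269841381277/30830007300 ≈ 8.753 in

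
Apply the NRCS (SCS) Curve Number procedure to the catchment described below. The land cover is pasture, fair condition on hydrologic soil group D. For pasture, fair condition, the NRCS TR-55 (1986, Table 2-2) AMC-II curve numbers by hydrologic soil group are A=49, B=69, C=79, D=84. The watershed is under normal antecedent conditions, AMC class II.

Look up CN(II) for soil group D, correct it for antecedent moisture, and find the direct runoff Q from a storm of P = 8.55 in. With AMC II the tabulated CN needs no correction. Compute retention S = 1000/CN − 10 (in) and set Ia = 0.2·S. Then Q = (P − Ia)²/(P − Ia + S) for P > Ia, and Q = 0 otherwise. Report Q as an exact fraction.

Q = 11771761/1777020 in ≈ 6.624 in

NRCS table: pasture, fair condition, soil group D → CN(II) = 84
AMC II — tabulated CN = 84 applies directly.
Retention S: 1000/CN − 10 with CN=84.000 → S = 40/21 ≈ 1.905 in
Initial abstraction Ia = S/5 = (40/21)/5 = 8/21 ≈ 0.381 in
Since P=8.550 > Ia=0.381: effective rainfall P−Ia = 3431/420 in
Q: (3431/420)² ÷ (4231/420) = 11771761/1777020 in (≈ 6.624 in)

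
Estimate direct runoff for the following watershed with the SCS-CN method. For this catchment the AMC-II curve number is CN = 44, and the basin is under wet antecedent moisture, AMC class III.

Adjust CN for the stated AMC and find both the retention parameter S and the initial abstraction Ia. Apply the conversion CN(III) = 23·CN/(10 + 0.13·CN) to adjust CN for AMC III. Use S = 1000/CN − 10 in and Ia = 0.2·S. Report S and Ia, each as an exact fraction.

Wet (AMC III): CN(III) = 23·44/(10 + 0.13·44) = 1012/(393/25) = 25300/393 ≈ 64.377
S = 1000/(25300/393) − 10 = 1400/253 in ≈ 5.534 in
Initial abstraction Ia = S/5 = (1400/253)/5 = 280/253 ≈ 1.107 in

S = 1400/253 in ≈ 5.534 in; Ia = 280/253 in ≈ 1.107 in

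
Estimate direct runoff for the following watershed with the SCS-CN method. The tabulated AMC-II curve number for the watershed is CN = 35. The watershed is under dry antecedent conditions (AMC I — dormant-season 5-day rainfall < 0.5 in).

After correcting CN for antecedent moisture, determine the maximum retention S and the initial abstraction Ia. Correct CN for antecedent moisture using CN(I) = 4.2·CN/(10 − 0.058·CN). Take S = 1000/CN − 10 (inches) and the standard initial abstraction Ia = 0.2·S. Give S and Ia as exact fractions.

Dry (AMC I): CN(I) = 4.2·35/(10 − 0.058·35) = 147/(797/100) = 14700/797 ≈ 18.444
Max retention: S = 1000/(14700/797) − 10 = 6500/147 in (≈ 44.218 in)
Ia = 0.2S: 0.2·44.218 = 8.844 in (exactly 1300/147)

S = 6500/147 in ≈ 44.218 in; Ia = 1300/147 in ≈ 8.844 in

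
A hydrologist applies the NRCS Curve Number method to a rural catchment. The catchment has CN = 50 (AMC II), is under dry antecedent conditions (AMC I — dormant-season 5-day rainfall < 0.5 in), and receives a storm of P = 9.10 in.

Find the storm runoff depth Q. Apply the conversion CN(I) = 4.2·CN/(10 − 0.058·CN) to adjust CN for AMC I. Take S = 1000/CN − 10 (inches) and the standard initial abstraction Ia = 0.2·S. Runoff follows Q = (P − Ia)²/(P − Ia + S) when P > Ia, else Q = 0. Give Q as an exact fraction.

Q = 829921/1241310 in ≈ 0.669 in

Adjust CN=50 to AMC I: 4.2·50/(10 − 0.058·50) → 210 ÷ (71/10) = 2100/71 ≈ 29.577
S = 1000/(2100/71) − 10 = 500/21 in ≈ 23.810 in
Ia = 0.2S: 0.2·23.810 = 4.762 in (exactly 100/21)
Since P=9.100 > Ia=4.762: effective rainfall P−Ia = 911/210 in
Runoff Q = (P−Ia)²/(P−Ia+S) = (4.338)²/(4.338+23.810) = 829921/1241310 ≈ 0.669 in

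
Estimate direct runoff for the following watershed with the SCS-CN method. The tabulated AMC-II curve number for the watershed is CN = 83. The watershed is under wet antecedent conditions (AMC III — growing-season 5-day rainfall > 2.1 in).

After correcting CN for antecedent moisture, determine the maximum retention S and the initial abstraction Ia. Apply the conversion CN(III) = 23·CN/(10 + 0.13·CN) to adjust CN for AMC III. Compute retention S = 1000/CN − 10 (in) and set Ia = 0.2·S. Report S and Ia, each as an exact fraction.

Adjust CN=83 to AMC III: 23·83/(10 + 0.13·83) → 1909 ÷ (2079/100) = 190900/2079 ≈ 91.823
Max retention: S = 1000/(190900/2079) − 10 = 1700/1909 in (≈ 0.891 in)
Initial abstraction Ia = S/5 = (1700/1909)/5 = 340/1909 ≈ 0.178 in

S = 1700/1909 in ≈ 0.891 in; Ia = 340/1909 in ≈ 0.178 in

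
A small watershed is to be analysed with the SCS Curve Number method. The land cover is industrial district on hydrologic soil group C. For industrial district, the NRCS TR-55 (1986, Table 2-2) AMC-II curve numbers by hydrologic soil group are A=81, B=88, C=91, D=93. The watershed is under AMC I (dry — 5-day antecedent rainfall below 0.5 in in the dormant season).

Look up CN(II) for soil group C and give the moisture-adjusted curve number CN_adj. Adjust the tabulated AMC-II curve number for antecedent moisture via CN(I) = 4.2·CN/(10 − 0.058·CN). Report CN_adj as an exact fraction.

CN_adj = 63700/787 ≈ 80.940

NRCS table: industrial district, soil group C → CN(II) = 91
Adjust CN=91 to AMC I: 4.2·91/(10 − 0.058·91) → (1911/5) ÷ (2361/500) = 63700/787 ≈ 80.940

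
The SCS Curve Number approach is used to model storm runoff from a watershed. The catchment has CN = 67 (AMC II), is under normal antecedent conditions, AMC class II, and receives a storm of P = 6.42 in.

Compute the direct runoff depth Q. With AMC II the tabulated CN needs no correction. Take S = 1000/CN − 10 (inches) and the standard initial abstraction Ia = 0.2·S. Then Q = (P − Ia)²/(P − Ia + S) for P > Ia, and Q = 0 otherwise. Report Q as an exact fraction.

CN(II) = 67; AMC II needs no correction.
S = 1000/67 − 10 = 330/67 in ≈ 4.925 in
Ia = 0.2S: 0.2·4.925 = 0.985 in (exactly 66/67)
P − Ia = 6.420 − 0.985 = 18207/3350 ≈ 5.435 in (> 0, runoff occurs)
Q = (18207/3350)²/((18207/3350) + 330/67) = (331494849/11222500)/(34707/3350) = 110498283/38756150 in ≈ 2.851 in

Q = 110498283/38756150 in ≈ 2.851 in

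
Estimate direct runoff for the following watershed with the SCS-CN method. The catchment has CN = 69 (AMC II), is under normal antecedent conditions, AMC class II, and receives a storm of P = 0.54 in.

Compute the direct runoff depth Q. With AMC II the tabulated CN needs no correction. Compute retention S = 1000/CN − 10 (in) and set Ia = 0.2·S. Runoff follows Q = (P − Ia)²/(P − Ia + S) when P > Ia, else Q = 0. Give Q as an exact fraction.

CN(II) = 69; AMC II needs no correction.
Max retention: S = 1000/69 − 10 = 310/69 in (≈ 4.493 in)
Ia = 0.2·(310/69) = 62/69 in ≈ 0.899 in
P = 0.540 ≤ Ia = 0.899 in: entire storm abstracted, Q = 0.

Q = 0 in ≈ 0.000 in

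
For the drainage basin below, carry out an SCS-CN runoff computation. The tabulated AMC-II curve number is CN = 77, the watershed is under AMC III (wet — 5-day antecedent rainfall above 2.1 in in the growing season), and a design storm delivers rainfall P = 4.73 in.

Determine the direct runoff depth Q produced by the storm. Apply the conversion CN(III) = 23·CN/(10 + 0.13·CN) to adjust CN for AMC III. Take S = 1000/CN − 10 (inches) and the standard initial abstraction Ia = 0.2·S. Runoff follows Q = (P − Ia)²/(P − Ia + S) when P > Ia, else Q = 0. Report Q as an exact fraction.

Adjust CN=77 to AMC III: 23·77/(10 + 0.13·77) → 1771 ÷ (2001/100) = 7700/87 ≈ 88.506
S = 1000/(7700/87) − 10 = 100/77 in ≈ 1.299 in
Ia = 0.2·(100/77) = 20/77 in ≈ 0.260 in
Excess rainfall: 4.730 − 0.260 = 4.470 in; P > Ia so Q > 0
Q = (34421/7700)²/((34421/7700) + 100/77) = (1184805241/59290000)/(44421/7700) = 1184805241/342041700 in ≈ 3.464 in

Q = 1184805241/342041700 in ≈ 3.464 in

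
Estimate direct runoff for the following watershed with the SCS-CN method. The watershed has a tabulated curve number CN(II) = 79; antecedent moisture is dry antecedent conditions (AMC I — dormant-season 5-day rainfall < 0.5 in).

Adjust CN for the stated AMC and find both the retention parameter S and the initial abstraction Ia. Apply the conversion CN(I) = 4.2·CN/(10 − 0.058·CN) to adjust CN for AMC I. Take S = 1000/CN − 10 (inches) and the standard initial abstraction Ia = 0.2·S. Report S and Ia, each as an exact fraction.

S = 500/79 in ≈ 6.329 in; Ia = 100/79 in ≈ 1.266 in

Adjust CN=79 to AMC I: 4.2·79/(10 − 0.058·79) → (1659/5) ÷ (2709/500) = 7900/129 ≈ 61.240
S = 1000/(7900/129) − 10 = 500/79 in ≈ 6.329 in
Initial abstraction Ia = S/5 = (500/79)/5 = 100/79 ≈ 1.266 in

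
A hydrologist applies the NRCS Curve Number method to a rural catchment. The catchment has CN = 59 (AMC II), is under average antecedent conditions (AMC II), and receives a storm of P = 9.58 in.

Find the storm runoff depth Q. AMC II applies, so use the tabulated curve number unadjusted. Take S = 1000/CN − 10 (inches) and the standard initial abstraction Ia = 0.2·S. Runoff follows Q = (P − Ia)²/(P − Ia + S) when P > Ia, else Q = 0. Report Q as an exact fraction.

Average conditions: CN = 59 (no AMC adjustment).
Retention S: 1000/CN − 10 with CN=59.000 → S = 410/59 ≈ 6.949 in
Ia = 0.2S: 0.2·6.949 = 1.390 in (exactly 82/59)
P − Ia = 9.580 − 1.390 = 24161/2950 ≈ 8.190 in (> 0, runoff occurs)
Q: (24161/2950)² ÷ (44661/2950) = 583753921/131749950 in (≈ 4.431 in)

Q = 583753921/131749950 in ≈ 4.431 in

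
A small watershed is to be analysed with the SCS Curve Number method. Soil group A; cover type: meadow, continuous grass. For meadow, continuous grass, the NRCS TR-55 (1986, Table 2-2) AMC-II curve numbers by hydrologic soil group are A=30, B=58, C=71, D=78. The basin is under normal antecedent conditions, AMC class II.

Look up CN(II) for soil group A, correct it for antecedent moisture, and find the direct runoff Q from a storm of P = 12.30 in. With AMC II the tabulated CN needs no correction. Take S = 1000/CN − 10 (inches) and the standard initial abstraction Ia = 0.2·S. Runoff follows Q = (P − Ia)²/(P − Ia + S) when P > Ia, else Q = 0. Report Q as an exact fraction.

NRCS table: meadow, continuous grass, soil group A → CN(II) = 30
Average conditions: CN = 30 (no AMC adjustment).
S = 1000/30 − 10 = 70/3 in ≈ 23.333 in
Ia = 0.2S: 0.2·23.333 = 4.667 in (exactly 14/3)
Since P=12.300 > Ia=4.667: effective rainfall P−Ia = 229/30 in
Runoff Q = (P−Ia)²/(P−Ia+S) = (7.633)²/(7.633+23.333) = 52441/27870 ≈ 1.882 in

Q = 52441/27870 in ≈ 1.882 in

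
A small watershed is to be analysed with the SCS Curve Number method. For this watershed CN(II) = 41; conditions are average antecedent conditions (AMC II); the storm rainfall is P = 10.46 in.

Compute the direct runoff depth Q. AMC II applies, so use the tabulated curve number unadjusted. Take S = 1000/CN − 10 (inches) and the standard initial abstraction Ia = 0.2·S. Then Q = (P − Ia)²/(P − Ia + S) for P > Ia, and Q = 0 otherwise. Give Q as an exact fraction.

Q = 241584849/92338150 in ≈ 2.616 in

AMC II — tabulated CN = 41 applies directly.
Max retention: S = 1000/41 − 10 = 590/41 in (≈ 14.390 in)
Initial abstraction Ia = S/5 = (590/41)/5 = 118/41 ≈ 2.878 in
Since P=10.460 > Ia=2.878: effective rainfall P−Ia = 15543/2050 in
Runoff Q = (P−Ia)²/(P−Ia+S) = (7.582)²/(7.582+14.390) = 241584849/92338150 ≈ 2.616 in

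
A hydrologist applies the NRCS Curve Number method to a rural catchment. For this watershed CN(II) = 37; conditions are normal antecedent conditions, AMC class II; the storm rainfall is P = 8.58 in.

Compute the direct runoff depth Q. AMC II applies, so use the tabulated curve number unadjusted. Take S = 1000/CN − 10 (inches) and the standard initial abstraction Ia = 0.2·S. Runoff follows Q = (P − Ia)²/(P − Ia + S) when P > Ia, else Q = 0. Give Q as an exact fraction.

Q = 30547443/25328350 in ≈ 1.206 in

Average conditions: CN = 37 (no AMC adjustment).
S = 1000/37 − 10 = 630/37 in ≈ 17.027 in
Initial abstraction Ia = S/5 = (630/37)/5 = 126/37 ≈ 3.405 in
Excess rainfall: 8.580 − 3.405 = 5.175 in; P > Ia so Q > 0
Q: (9573/1850)² ÷ (41073/1850) = 30547443/25328350 in (≈ 1.206 in)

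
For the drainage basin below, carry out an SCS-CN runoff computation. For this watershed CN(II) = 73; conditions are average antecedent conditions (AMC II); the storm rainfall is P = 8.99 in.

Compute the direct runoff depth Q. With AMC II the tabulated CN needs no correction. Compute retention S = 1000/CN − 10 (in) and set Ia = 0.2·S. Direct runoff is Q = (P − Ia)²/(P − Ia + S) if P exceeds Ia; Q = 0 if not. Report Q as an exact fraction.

Q = 3627291529/636757100 in ≈ 5.697 in

Average conditions: CN = 73 (no AMC adjustment).
S = 1000/73 − 10 = 270/73 in ≈ 3.699 in
Ia = 0.2·(270/73) = 54/73 in ≈ 0.740 in
Excess rainfall: 8.990 − 0.740 = 8.250 in; P > Ia so Q > 0
Runoff Q = (P−Ia)²/(P−Ia+S) = (8.250)²/(8.250+3.699) = 3627291529/636757100 ≈ 5.697 in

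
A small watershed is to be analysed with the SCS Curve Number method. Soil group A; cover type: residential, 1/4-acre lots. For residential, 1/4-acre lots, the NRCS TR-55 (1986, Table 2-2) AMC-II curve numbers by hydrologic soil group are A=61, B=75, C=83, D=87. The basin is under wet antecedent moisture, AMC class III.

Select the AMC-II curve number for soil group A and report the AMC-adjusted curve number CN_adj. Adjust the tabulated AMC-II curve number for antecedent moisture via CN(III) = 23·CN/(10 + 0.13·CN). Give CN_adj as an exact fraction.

NRCS table: residential, 1/4-acre lots, soil group A → CN(II) = 61
Wet (AMC III): CN(III) = 23·61/(10 + 0.13·61) = 1403/(1793/100) = 140300/1793 ≈ 78.249

CN_adj = 140300/1793 ≈ 78.249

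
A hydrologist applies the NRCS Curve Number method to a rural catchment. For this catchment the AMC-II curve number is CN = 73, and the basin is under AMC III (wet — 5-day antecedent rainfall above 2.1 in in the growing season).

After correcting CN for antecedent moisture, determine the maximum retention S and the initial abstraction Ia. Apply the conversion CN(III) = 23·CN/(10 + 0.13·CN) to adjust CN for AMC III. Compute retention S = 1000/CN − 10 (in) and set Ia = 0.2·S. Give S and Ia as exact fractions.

CN(III) from CN(II)=73: (23·73)/(10 + 0.13·73) = 167900/1949 ≈ 86.147
S = 1000/(167900/1949) − 10 = 2700/1679 in ≈ 1.608 in
Initial abstraction Ia = S/5 = (2700/1679)/5 = 540/1679 ≈ 0.322 in

S = 2700/1679 in ≈ 1.608 in; Ia = 540/1679 in ≈ 0.322 in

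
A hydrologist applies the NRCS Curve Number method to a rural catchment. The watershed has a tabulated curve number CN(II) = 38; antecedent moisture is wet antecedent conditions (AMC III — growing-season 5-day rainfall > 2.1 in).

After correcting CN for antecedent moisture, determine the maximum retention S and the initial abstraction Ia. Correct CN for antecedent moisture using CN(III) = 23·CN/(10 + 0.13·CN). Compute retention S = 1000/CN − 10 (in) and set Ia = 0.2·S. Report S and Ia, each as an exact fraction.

Adjust CN=38 to AMC III: 23·38/(10 + 0.13·38) → 874 ÷ (747/50) = 43700/747 ≈ 58.501
Max retention: S = 1000/(43700/747) − 10 = 3100/437 in (≈ 7.094 in)
Initial abstraction Ia = S/5 = (3100/437)/5 = 620/437 ≈ 1.419 in

S = 3100/437 in ≈ 7.094 in; Ia = 620/437 in ≈ 1.419 in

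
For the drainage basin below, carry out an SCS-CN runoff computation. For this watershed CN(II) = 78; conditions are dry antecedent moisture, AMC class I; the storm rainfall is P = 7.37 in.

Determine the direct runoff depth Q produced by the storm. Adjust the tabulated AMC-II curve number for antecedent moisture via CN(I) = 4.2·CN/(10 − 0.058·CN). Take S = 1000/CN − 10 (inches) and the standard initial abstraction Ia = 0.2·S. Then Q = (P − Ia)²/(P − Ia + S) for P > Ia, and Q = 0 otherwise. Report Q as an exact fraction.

CN(I) from CN(II)=78: (4.2·78)/(10 − 0.058·78) = 81900/1369 ≈ 59.825
S = 1000/(81900/1369) − 10 = 5500/819 in ≈ 6.716 in
Initial abstraction Ia = S/5 = (5500/819)/5 = 1100/819 ≈ 1.343 in
Since P=7.370 > Ia=1.343: effective rainfall P−Ia = 493603/81900 in
Q: (493603/81900)² ÷ (1043603/81900) = 22149447419/7770098700 in (≈ 2.851 in)

Q = 22149447419/7770098700 in ≈ 2.851 in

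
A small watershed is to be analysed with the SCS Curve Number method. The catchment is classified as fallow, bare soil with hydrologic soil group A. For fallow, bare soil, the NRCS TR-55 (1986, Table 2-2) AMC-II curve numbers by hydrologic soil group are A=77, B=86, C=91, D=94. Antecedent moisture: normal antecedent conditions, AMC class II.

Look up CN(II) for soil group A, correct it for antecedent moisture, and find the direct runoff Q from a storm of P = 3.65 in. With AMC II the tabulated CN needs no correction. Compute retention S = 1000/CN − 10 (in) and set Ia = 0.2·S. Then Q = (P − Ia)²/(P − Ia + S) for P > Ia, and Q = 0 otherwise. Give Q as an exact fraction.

NRCS table: fallow, bare soil, soil group A → CN(II) = 77
AMC II — tabulated CN = 77 applies directly.
S = 1000/77 − 10 = 230/77 in ≈ 2.987 in
Ia = 0.2S: 0.2·2.987 = 0.597 in (exactly 46/77)
Excess rainfall: 3.650 − 0.597 = 3.053 in; P > Ia so Q > 0
Q: (4701/1540)² ÷ (9301/1540) = 22099401/14323540 in (≈ 1.543 in)

Q = 22099401/14323540 in ≈ 1.543 in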